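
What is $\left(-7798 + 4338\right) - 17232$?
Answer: $-20692$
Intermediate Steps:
$\left(-7798 + 4338\right) - 17232 = -3460 - 17232 = -20692$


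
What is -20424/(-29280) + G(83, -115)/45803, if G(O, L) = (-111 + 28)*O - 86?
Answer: 30468853/55879660 ≈ 0.54526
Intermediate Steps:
G(O, L) = -86 - 83*O (G(O, L) = -83*O - 86 = -86 - 83*O)
-20424/(-29280) + G(83, -115)/45803 = -20424/(-29280) + (-86 - 83*83)/45803 = -20424*(-1/29280) + (-86 - 6889)*(1/45803) = 851/1220 - 6975*1/45803 = 851/1220 - 6975/45803 = 30468853/55879660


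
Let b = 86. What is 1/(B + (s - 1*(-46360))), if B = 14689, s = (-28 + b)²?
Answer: 1/64413 ≈ 1.5525e-5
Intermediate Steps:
s = 3364 (s = (-28 + 86)² = 58² = 3364)
1/(B + (s - 1*(-46360))) = 1/(14689 + (3364 - 1*(-46360))) = 1/(14689 + (3364 + 46360)) = 1/(14689 + 49724) = 1/64413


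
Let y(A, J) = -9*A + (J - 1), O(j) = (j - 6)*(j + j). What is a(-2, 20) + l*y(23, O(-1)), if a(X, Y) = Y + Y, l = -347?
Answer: 67358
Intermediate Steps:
O(j) = 2*j*(-6 + j) (O(j) = (-6 + j)*(2*j) = 2*j*(-6 + j))
a(X, Y) = 2*Y
y(A, J) = -1 + J - 9*A (y(A, J) = -9*A + (-1 + J) = -1 + J - 9*A)
a(-2, 20) + l*y(23, O(-1)) = 2*20 - 347*(-1 + 2*(-1)*(-6 - 1) - 9*23) = 40 - 347*(-1 + 2*(-1)*(-7) - 207) = 40 - 347*(-1 + 14 - 207) = 40 - 347*(-194) = 40 + 67318 = 67358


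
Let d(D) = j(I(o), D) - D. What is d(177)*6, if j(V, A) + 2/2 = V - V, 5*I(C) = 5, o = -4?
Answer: -1068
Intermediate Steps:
I(C) = 1 (I(C) = (1/5)*5 = 1)
j(V, A) = -1 (j(V, A) = -1 + (V - V) = -1 + 0 = -1)
d(D) = -1 - D
d(177)*6 = (-1 - 1*177)*6 = (-1 - 177)*6 = -178*6 = -1068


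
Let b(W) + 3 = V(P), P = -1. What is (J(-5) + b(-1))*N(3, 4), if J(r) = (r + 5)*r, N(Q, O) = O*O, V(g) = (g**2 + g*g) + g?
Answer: -32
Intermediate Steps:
V(g) = g + 2*g**2 (V(g) = (g**2 + g**2) + g = 2*g**2 + g = g + 2*g**2)
N(Q, O) = O**2
b(W) = -2 (b(W) = -3 - (1 + 2*(-1)) = -3 - (1 - 2) = -3 - 1*(-1) = -3 + 1 = -2)
J(r) = r*(5 + r) (J(r) = (5 + r)*r = r*(5 + r))
(J(-5) + b(-1))*N(3, 4) = (-5*(5 - 5) - 2)*4**2 = (-5*0 - 2)*16 = (0 - 2)*16 = -2*16 = -32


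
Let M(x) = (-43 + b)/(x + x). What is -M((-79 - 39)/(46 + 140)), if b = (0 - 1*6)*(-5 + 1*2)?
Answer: -2325/118 ≈ -19.703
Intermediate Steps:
b = 18 (b = (0 - 6)*(-5 + 2) = -6*(-3) = 18)
M(x) = -25/(2*x) (M(x) = (-43 + 18)/(x + x) = -25*1/(2*x) = -25/(2*x))
-M((-79 - 39)/(46 + 140)) = -(-25)/(2*((-79 - 39)/(46 + 140))) = -(-25)/(2*((-118/186))) = -(-25)/(2*((-118*1/186))) = -(-25)/(2*(-59/93)) = -(-25)*(-93)/(2*59) = -1*2325/118 = -2325/118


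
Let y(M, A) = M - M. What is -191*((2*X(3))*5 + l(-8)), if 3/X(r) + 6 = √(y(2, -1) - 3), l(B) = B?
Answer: 31324/13 + 1910*I*√3/13 ≈ 2409.5 + 254.48*I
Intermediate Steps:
y(M, A) = 0
X(r) = 3/(-6 + I*√3) (X(r) = 3/(-6 + √(0 - 3)) = 3/(-6 + √(-3)) = 3/(-6 + I*√3))
-191*((2*X(3))*5 + l(-8)) = -191*((2*(-6/13 - I*√3/13))*5 - 8) = -191*((-12/13 - 2*I*√3/13)*5 - 8) = -191*((-60/13 - 10*I*√3/13) - 8) = -191*(-164/13 - 10*I*√3/13) = 31324/13 + 1910*I*√3/13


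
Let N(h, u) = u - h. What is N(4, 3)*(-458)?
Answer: 458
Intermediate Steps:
N(4, 3)*(-458) = (3 - 1*4)*(-458) = (3 - 4)*(-458) = -1*(-458) = 458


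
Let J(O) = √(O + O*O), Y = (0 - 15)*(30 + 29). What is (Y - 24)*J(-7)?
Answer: -909*√42 ≈ -5891.0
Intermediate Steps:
Y = -885 (Y = -15*59 = -885)
J(O) = √(O + O²)
(Y - 24)*J(-7) = (-885 - 24)*√(-7*(1 - 7)) = -909*√42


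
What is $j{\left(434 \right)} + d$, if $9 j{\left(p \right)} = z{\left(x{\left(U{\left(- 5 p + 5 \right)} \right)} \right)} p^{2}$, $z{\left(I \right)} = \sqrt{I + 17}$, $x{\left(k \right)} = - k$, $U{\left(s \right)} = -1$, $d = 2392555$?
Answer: $2392555 + \frac{188356 \sqrt{2}}{3} \approx 2.4813 \cdot 10^{6}$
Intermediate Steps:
$z{\left(I \right)} = \sqrt{17 + I}$
$j{\left(p \right)} = \frac{\sqrt{2} p^{2}}{3}$ ($j{\left(p \right)} = \frac{\sqrt{17 - -1} p^{2}}{9} = \frac{\sqrt{17 + 1} p^{2}}{9} = \frac{\sqrt{18} p^{2}}{9} = \frac{3 \sqrt{2} p^{2}}{9} = \frac{\sqrt{2} p^{2}}{3}$)
$j{\left(434 \right)} + d = \frac{\sqrt{2} \cdot 434^{2}}{3} + 2392555 = \frac{1}{3} \sqrt{2} \cdot 188356 + 2392555 = \frac{188356 \sqrt{2}}{3} + 2392555 = 2392555 + \frac{188356 \sqrt{2}}{3}$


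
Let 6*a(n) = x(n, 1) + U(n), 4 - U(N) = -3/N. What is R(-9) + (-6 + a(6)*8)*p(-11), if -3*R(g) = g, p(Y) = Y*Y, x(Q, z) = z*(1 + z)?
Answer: 977/3 ≈ 325.67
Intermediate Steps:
U(N) = 4 + 3/N (U(N) = 4 - (-3)/N = 4 + 3/N)
p(Y) = Y²
R(g) = -g/3
a(n) = 1 + 1/(2*n) (a(n) = (1*(1 + 1) + (4 + 3/n))/6 = (1*2 + (4 + 3/n))/6 = (2 + (4 + 3/n))/6 = (6 + 3/n)/6 = 1 + 1/(2*n))
R(-9) + (-6 + a(6)*8)*p(-11) = -⅓*(-9) + (-6 + ((½ + 6)/6)*8)*(-11)² = 3 + (-6 + ((⅙)*(13/2))*8)*121 = 3 + (-6 + (13/12)*8)*121 = 3 + (-6 + 26/3)*121 = 3 + (8/3)*121 = 3 + 968/3 = 977/3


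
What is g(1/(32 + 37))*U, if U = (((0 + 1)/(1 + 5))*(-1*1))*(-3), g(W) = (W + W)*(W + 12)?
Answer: 829/4761 ≈ 0.17412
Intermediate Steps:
g(W) = 2*W*(12 + W) (g(W) = (2*W)*(12 + W) = 2*W*(12 + W))
U = ½ (U = ((1/6)*(-1))*(-3) = ((1*(⅙))*(-1))*(-3) = ((⅙)*(-1))*(-3) = -⅙*(-3) = ½ ≈ 0.50000)
g(1/(32 + 37))*U = (2*(12 + 1/(32 + 37))/(32 + 37))*(½) = (2*(12 + 1/69)/69)*(½) = (2*(1/69)*(12 + 1/69))*(½) = (2*(1/69)*(829/69))*(½) = (1658/4761)*(½) = 829/4761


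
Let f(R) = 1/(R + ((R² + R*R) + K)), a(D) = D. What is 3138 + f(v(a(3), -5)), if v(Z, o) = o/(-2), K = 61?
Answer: 238489/76 ≈ 3138.0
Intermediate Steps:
v(Z, o) = -o/2 (v(Z, o) = o*(-½) = -o/2)
f(R) = 1/(61 + R + 2*R²) (f(R) = 1/(R + ((R² + R*R) + 61)) = 1/(R + ((R² + R²) + 61)) = 1/(R + (2*R² + 61)) = 1/(R + (61 + 2*R²)) = 1/(61 + R + 2*R²))
3138 + f(v(a(3), -5)) = 3138 + 1/(61 - ½*(-5) + 2*(-½*(-5))²) = 3138 + 1/(61 + 5/2 + 2*(5/2)²) = 3138 + 1/(61 + 5/2 + 2*(25/4)) = 3138 + 1/(61 + 5/2 + 25/2) = 3138 + 1/76 = 238489/76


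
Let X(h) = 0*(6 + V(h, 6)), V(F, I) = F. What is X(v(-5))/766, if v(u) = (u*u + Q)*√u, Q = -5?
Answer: 0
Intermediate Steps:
v(u) = √u*(-5 + u²) (v(u) = (u*u - 5)*√u = (u² - 5)*√u = (-5 + u²)*√u = √u*(-5 + u²))
X(h) = 0 (X(h) = 0*(6 + h) = 0)
X(v(-5))/766 = 0/766 = 0*(1/766) = 0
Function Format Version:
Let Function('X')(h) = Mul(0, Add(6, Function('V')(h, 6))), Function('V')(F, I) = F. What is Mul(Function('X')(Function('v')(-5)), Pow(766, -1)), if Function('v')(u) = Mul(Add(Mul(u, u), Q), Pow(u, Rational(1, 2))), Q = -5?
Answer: 0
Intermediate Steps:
Function('v')(u) = Mul(Pow(u, Rational(1, 2)), Add(-5, Pow(u, 2))) (Function('v')(u) = Mul(Add(Mul(u, u), -5), Pow(u, Rational(1, 2))) = Mul(Add(Pow(u, 2), -5), Pow(u, Rational(1, 2))) = Mul(Add(-5, Pow(u, 2)), Pow(u, Rational(1, 2))) = Mul(Pow(u, Rational(1, 2)), Add(-5, Pow(u, 2))))
Function('X')(h) = 0 (Function('X')(h) = Mul(0, Add(6, h)) = 0)
Mul(Function('X')(Function('v')(-5)), Pow(766, -1)) = Mul(0, Pow(766, -1)) = Mul(0, Rational(1, 766)) = 0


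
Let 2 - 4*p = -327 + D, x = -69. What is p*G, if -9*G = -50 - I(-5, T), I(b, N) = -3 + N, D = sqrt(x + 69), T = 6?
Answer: 17437/36 ≈ 484.36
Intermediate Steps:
D = 0 (D = sqrt(-69 + 69) = sqrt(0) = 0)
p = 329/4 (p = 1/2 - (-327 + 0)/4 = 1/2 - 1/4*(-327) = 1/2 + 327/4 = 329/4 ≈ 82.250)
G = 53/9 (G = -(-50 - (-3 + 6))/9 = -(-50 - 1*3)/9 = -(-50 - 3)/9 = -1/9*(-53) = 53/9 ≈ 5.8889)
p*G = (329/4)*(53/9) = 17437/36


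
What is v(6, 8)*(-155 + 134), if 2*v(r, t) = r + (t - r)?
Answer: -84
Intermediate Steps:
v(r, t) = t/2 (v(r, t) = (r + (t - r))/2 = t/2)
v(6, 8)*(-155 + 134) = ((½)*8)*(-155 + 134) = 4*(-21) = -84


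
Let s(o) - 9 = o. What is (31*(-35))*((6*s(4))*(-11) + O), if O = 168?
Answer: 748650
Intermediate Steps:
s(o) = 9 + o
(31*(-35))*((6*s(4))*(-11) + O) = (31*(-35))*((6*(9 + 4))*(-11) + 168) = -1085*((6*13)*(-11) + 168) = -1085*(78*(-11) + 168) = -1085*(-858 + 168) = -1085*(-690) = 748650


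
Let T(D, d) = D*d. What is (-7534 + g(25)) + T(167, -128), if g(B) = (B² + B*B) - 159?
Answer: -27819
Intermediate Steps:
g(B) = -159 + 2*B² (g(B) = (B² + B²) - 159 = 2*B² - 159 = -159 + 2*B²)
(-7534 + g(25)) + T(167, -128) = (-7534 + (-159 + 2*25²)) + 167*(-128) = (-7534 + (-159 + 2*625)) - 21376 = (-7534 + (-159 + 1250)) - 21376 = (-7534 + 1091) - 21376 = -6443 - 21376 = -27819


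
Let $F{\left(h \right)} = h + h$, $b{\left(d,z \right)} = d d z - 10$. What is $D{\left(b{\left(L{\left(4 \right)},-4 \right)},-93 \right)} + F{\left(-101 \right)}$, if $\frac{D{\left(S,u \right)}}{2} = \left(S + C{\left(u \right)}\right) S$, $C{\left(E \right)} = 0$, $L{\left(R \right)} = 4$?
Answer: $10750$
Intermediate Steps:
$b{\left(d,z \right)} = -10 + z d^{2}$ ($b{\left(d,z \right)} = d^{2} z - 10 = z d^{2} - 10 = -10 + z d^{2}$)
$D{\left(S,u \right)} = 2 S^{2}$ ($D{\left(S,u \right)} = 2 \left(S + 0\right) S = 2 S S = 2 S^{2}$)
$F{\left(h \right)} = 2 h$
$D{\left(b{\left(L{\left(4 \right)},-4 \right)},-93 \right)} + F{\left(-101 \right)} = 2 \left(-10 - 4 \cdot 4^{2}\right)^{2} + 2 \left(-101\right) = 2 \left(-10 - 64\right)^{2} - 202 = 2 \left(-74\right)^{2} - 202 = 2 \cdot 5476 - 202 = 10952 - 202 = 10750$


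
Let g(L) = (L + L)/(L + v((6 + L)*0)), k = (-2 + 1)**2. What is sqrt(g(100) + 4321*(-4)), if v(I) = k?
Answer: 2*I*sqrt(44073471)/101 ≈ 131.46*I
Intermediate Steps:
k = 1 (k = (-1)**2 = 1)
v(I) = 1
g(L) = 2*L/(1 + L) (g(L) = (L + L)/(L + 1) = (2*L)/(1 + L) = 2*L/(1 + L))
sqrt(g(100) + 4321*(-4)) = sqrt(2*100/(1 + 100) + 4321*(-4)) = sqrt(2*100/101 - 17284) = sqrt(2*100*(1/101) - 17284) = sqrt(200/101 - 17284) = sqrt(-1745484/101) = 2*I*sqrt(44073471)/101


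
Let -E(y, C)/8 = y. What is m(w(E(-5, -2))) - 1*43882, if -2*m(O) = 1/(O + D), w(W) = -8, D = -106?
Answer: -10005095/228 ≈ -43882.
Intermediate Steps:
E(y, C) = -8*y
m(O) = -1/(2*(-106 + O)) (m(O) = -1/(2*(O - 106)) = -1/(2*(-106 + O)))
m(w(E(-5, -2))) - 1*43882 = -1/(-212 + 2*(-8)) - 1*43882 = -1/(-212 - 16) - 43882 = -1/(-228) - 43882 = -1*(-1/228) - 43882 = 1/228 - 43882 = -10005095/228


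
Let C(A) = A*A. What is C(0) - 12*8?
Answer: -96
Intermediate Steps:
C(A) = A**2
C(0) - 12*8 = 0**2 - 12*8 = 0 - 96 = -96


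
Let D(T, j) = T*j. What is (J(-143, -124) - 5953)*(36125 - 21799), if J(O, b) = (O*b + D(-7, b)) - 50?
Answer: 180464622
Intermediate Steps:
J(O, b) = -50 - 7*b + O*b (J(O, b) = (O*b - 7*b) - 50 = (-7*b + O*b) - 50 = -50 - 7*b + O*b)
(J(-143, -124) - 5953)*(36125 - 21799) = ((-50 - 7*(-124) - 143*(-124)) - 5953)*(36125 - 21799) = ((-50 + 868 + 17732) - 5953)*14326 = (18550 - 5953)*14326 = 12597*14326 = 180464622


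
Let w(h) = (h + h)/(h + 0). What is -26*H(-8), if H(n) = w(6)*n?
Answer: 416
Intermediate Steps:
w(h) = 2 (w(h) = (2*h)/h = 2)
H(n) = 2*n
-26*H(-8) = -52*(-8) = -26*(-16) = 416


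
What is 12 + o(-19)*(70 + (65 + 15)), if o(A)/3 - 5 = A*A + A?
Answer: 156162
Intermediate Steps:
o(A) = 15 + 3*A + 3*A**2 (o(A) = 15 + 3*(A*A + A) = 15 + 3*(A**2 + A) = 15 + 3*(A + A**2) = 15 + (3*A + 3*A**2) = 15 + 3*A + 3*A**2)
12 + o(-19)*(70 + (65 + 15)) = 12 + (15 + 3*(-19) + 3*(-19)**2)*(70 + (65 + 15)) = 12 + (15 - 57 + 3*361)*(70 + 80) = 12 + (15 - 57 + 1083)*150 = 12 + 1041*150 = 12 + 156150 = 156162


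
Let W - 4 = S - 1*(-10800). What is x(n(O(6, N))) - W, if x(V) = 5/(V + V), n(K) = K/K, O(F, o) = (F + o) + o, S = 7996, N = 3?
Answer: -37595/2 ≈ -18798.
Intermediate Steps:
W = 18800 (W = 4 + (7996 - 1*(-10800)) = 4 + (7996 + 10800) = 4 + 18796 = 18800)
O(F, o) = F + 2*o
n(K) = 1
x(V) = 5/(2*V) (x(V) = 5/((2*V)) = 5*(1/(2*V)) = 5/(2*V))
x(n(O(6, N))) - W = (5/2)/1 - 1*18800 = (5/2)*1 - 18800 = 5/2 - 18800 = -37595/2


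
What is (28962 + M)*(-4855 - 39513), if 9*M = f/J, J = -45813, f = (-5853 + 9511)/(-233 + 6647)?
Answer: -1699137804281994832/1322300619 ≈ -1.2850e+9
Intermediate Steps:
f = 1829/3207 (f = 3658/6414 = 3658*(1/6414) = 1829/3207 ≈ 0.57031)
M = -1829/1322300619 (M = ((1829/3207)/(-45813))/9 = ((1829/3207)*(-1/45813))/9 = (1/9)*(-1829/146922291) = -1829/1322300619 ≈ -1.3832e-6)
(28962 + M)*(-4855 - 39513) = (28962 - 1829/1322300619)*(-4855 - 39513) = (38296470525649/1322300619)*(-44368) = -1699137804281994832/1322300619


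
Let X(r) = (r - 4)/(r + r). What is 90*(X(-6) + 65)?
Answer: 5925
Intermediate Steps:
X(r) = (-4 + r)/(2*r) (X(r) = (-4 + r)/((2*r)) = (-4 + r)*(1/(2*r)) = (-4 + r)/(2*r))
90*(X(-6) + 65) = 90*((½)*(-4 - 6)/(-6) + 65) = 90*((½)*(-⅙)*(-10) + 65) = 90*(⅚ + 65) = 90*(395/6) = 5925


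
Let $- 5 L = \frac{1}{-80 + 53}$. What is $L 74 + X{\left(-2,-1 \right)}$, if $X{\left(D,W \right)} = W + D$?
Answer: $- \frac{331}{135} \approx -2.4519$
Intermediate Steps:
$X{\left(D,W \right)} = D + W$
$L = \frac{1}{135}$ ($L = - \frac{1}{5 \left(-80 + 53\right)} = - \frac{1}{5 \left(-27\right)} = \left(- \frac{1}{5}\right) \left(- \frac{1}{27}\right) = \frac{1}{135} \approx 0.0074074$)
$L 74 + X{\left(-2,-1 \right)} = \frac{1}{135} \cdot 74 - 3 = \frac{74}{135} - 3 = - \frac{331}{135}$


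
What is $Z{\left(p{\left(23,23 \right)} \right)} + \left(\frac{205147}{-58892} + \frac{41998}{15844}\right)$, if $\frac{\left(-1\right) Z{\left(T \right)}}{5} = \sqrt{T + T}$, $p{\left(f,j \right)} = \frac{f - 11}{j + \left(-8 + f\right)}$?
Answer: $- \frac{194250713}{233271212} - \frac{10 \sqrt{57}}{19} \approx -4.8063$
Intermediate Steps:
$p{\left(f,j \right)} = \frac{-11 + f}{-8 + f + j}$
$Z{\left(T \right)} = - 5 \sqrt{2} \sqrt{T}$ ($Z{\left(T \right)} = - 5 \sqrt{T + T} = - 5 \sqrt{2 T} = - 5 \sqrt{2} \sqrt{T}$)
$Z{\left(p{\left(23,23 \right)} \right)} + \left(\frac{205147}{-58892} + \frac{41998}{15844}\right) = - 5 \sqrt{2} \sqrt{\frac{-11 + 23}{-8 + 23 + 23}} + \left(\frac{205147}{-58892} + \frac{41998}{15844}\right) = - 5 \sqrt{2} \sqrt{\frac{1}{38} \cdot 12} + \left(205147 \left(- \frac{1}{58892}\right) + 41998 \cdot \frac{1}{15844}\right) = - 5 \sqrt{2} \sqrt{\frac{1}{38} \cdot 12} + \left(- \frac{205147}{58892} + \frac{20999}{7922}\right) = - 5 \sqrt{2} \sqrt{\frac{6}{19}} - \frac{194250713}{233271212} = - 5 \sqrt{2} \frac{\sqrt{114}}{19} - \frac{194250713}{233271212} = - \frac{10 \sqrt{57}}{19} - \frac{194250713}{233271212} = - \frac{194250713}{233271212} - \frac{10 \sqrt{57}}{19}$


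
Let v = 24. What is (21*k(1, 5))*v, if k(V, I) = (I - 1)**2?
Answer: 8064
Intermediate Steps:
k(V, I) = (-1 + I)**2
(21*k(1, 5))*v = (21*(-1 + 5)**2)*24 = (21*4**2)*24 = (21*16)*24 = 336*24 = 8064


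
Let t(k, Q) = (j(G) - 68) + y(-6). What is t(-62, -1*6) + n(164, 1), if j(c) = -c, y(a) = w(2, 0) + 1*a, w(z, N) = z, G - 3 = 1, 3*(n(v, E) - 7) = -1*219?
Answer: -142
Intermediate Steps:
n(v, E) = -66 (n(v, E) = 7 + (-1*219)/3 = 7 + (⅓)*(-219) = 7 - 73 = -66)
G = 4 (G = 3 + 1 = 4)
y(a) = 2 + a (y(a) = 2 + 1*a = 2 + a)
t(k, Q) = -76 (t(k, Q) = (-1*4 - 68) + (2 - 6) = (-4 - 68) - 4 = -72 - 4 = -76)
t(-62, -1*6) + n(164, 1) = -76 - 66 = -142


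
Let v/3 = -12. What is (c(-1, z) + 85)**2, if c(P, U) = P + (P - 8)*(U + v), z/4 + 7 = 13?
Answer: 36864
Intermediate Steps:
v = -36 (v = 3*(-12) = -36)
z = 24 (z = -28 + 4*13 = -28 + 52 = 24)
c(P, U) = P + (-36 + U)*(-8 + P) (c(P, U) = P + (P - 8)*(U - 36) = P + (-8 + P)*(-36 + U) = P + (-36 + U)*(-8 + P))
(c(-1, z) + 85)**2 = ((288 - 35*(-1) - 8*24 - 1*24) + 85)**2 = ((288 + 35 - 192 - 24) + 85)**2 = (107 + 85)**2 = 192**2 = 36864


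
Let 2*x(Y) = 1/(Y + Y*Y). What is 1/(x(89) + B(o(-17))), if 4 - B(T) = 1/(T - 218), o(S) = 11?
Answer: 122820/491881 ≈ 0.24969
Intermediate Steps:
B(T) = 4 - 1/(-218 + T) (B(T) = 4 - 1/(T - 218) = 4 - 1/(-218 + T))
x(Y) = 1/(2*(Y + Y²)) (x(Y) = 1/(2*(Y + Y*Y)) = 1/(2*(Y + Y²)))
1/(x(89) + B(o(-17))) = 1/((½)/(89*(1 + 89)) + (-873 + 4*11)/(-218 + 11)) = 1/((½)*(1/89)/90 + (-873 + 44)/(-207)) = 1/((½)*(1/89)*(1/90) - 1/207*(-829)) = 1/(1/16020 + 829/207) = 1/(491881/122820) = 122820/491881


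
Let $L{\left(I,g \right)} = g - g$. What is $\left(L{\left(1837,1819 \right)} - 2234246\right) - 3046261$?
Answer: $-5280507$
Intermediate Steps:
$L{\left(I,g \right)} = 0$
$\left(L{\left(1837,1819 \right)} - 2234246\right) - 3046261 = \left(0 - 2234246\right) - 3046261 = -2234246 - 3046261 = -5280507$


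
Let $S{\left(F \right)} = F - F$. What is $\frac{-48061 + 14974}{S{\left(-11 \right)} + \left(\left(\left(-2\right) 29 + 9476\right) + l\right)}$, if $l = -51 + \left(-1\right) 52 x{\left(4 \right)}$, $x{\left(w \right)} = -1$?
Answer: $- \frac{33087}{9419} \approx -3.5128$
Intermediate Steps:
$S{\left(F \right)} = 0$
$l = 1$ ($l = -51 + \left(-1\right) 52 \left(-1\right) = -51 - -52 = -51 + 52 = 1$)
$\frac{-48061 + 14974}{S{\left(-11 \right)} + \left(\left(\left(-2\right) 29 + 9476\right) + l\right)} = \frac{-48061 + 14974}{0 + \left(\left(\left(-2\right) 29 + 9476\right) + 1\right)} = - \frac{33087}{0 + \left(\left(-58 + 9476\right) + 1\right)} = - \frac{33087}{0 + \left(9418 + 1\right)} = - \frac{33087}{0 + 9419} = - \frac{33087}{9419}$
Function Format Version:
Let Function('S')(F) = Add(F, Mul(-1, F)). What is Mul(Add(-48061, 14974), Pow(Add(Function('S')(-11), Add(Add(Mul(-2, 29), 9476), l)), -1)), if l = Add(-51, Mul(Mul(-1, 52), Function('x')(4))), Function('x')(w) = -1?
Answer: Rational(-33087, 9419) ≈ -3.5128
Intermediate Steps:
Function('S')(F) = 0
l = 1 (l = Add(-51, Mul(Mul(-1, 52), -1)) = Add(-51, Mul(-52, -1)) = Add(-51, 52) = 1)
Mul(Add(-48061, 14974), Pow(Add(Function('S')(-11), Add(Add(Mul(-2, 29), 9476), l)), -1)) = Mul(Add(-48061, 14974), Pow(Add(0, Add(Add(Mul(-2, 29), 9476), 1)), -1)) = Mul(-33087, Pow(Add(0, Add(Add(-58, 9476), 1)), -1)) = Mul(-33087, Pow(Add(0, Add(9418, 1)), -1)) = Mul(-33087, Pow(Add(0, 9419), -1)) = Mul(-33087, Pow(9419, -1)) = Mul(-33087, Rational(1, 9419)) = Rational(-33087, 9419)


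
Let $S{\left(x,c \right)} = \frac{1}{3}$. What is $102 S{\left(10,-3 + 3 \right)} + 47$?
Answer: $81$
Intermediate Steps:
$S{\left(x,c \right)} = \frac{1}{3}$
$102 S{\left(10,-3 + 3 \right)} + 47 = 102 \cdot \frac{1}{3} + 47 = 34 + 47 = 81$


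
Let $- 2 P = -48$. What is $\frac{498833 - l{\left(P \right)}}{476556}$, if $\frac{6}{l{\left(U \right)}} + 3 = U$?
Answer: $\frac{1163943}{1111964} \approx 1.0467$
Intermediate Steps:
$P = 24$ ($P = \left(- \frac{1}{2}\right) \left(-48\right) = 24$)
$l{\left(U \right)} = \frac{6}{-3 + U}$
$\frac{498833 - l{\left(P \right)}}{476556} = \frac{498833 - \frac{6}{-3 + 24}}{476556} = \left(498833 - \frac{6}{21}\right) \frac{1}{476556} = \left(498833 - 6 \cdot \frac{1}{21}\right) \frac{1}{476556} = \left(498833 - \frac{2}{7}\right) \frac{1}{476556} = \frac{3491829}{7} \cdot \frac{1}{476556} = \frac{1163943}{1111964}$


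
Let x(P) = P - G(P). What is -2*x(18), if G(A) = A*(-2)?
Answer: -108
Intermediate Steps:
G(A) = -2*A
x(P) = 3*P (x(P) = P - (-2)*P = P + 2*P = 3*P)
-2*x(18) = -6*18 = -2*54 = -108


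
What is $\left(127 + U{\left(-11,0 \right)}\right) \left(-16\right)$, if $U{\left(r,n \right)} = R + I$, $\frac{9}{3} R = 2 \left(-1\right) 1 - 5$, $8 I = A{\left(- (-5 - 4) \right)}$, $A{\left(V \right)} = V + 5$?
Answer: $- \frac{6068}{3} \approx -2022.7$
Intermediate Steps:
$A{\left(V \right)} = 5 + V$
$I = \frac{7}{4}$ ($I = \frac{5 - \left(-5 - 4\right)}{8} = \frac{5 - -9}{8} = \frac{5 + 9}{8} = \frac{1}{8} \cdot 14 = \frac{7}{4} \approx 1.75$)
$R = - \frac{7}{3}$ ($R = \frac{2 \left(-1\right) 1 - 5}{3} = \frac{\left(-2\right) 1 - 5}{3} = \frac{-2 - 5}{3} = \frac{1}{3} \left(-7\right) = - \frac{7}{3} \approx -2.3333$)
$U{\left(r,n \right)} = - \frac{7}{12}$ ($U{\left(r,n \right)} = - \frac{7}{3} + \frac{7}{4} = - \frac{7}{12}$)
$\left(127 + U{\left(-11,0 \right)}\right) \left(-16\right) = \left(127 - \frac{7}{12}\right) \left(-16\right) = \frac{1517}{12} \left(-16\right) = - \frac{6068}{3}$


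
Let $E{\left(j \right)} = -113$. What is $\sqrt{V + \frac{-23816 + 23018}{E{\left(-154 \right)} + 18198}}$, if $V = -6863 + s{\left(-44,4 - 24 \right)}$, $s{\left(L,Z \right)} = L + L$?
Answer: $\frac{3 i \sqrt{252606523645}}{18085} \approx 83.373 i$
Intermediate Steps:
$s{\left(L,Z \right)} = 2 L$
$V = -6951$ ($V = -6863 + 2 \left(-44\right) = -6863 - 88 = -6951$)
$\sqrt{V + \frac{-23816 + 23018}{E{\left(-154 \right)} + 18198}} = \sqrt{-6951 + \frac{-23816 + 23018}{-113 + 18198}} = \sqrt{-6951 - \frac{798}{18085}} = \sqrt{- \frac{125709633}{18085}} = \frac{3 i \sqrt{252606523645}}{18085}$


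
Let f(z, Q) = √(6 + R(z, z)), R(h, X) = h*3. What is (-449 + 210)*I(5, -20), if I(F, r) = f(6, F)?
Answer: -478*√6 ≈ -1170.9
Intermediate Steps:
R(h, X) = 3*h
f(z, Q) = √(6 + 3*z)
I(F, r) = 2*√6 (I(F, r) = √(6 + 3*6) = √(6 + 18) = √24 = 2*√6)
(-449 + 210)*I(5, -20) = (-449 + 210)*(2*√6) = -478*√6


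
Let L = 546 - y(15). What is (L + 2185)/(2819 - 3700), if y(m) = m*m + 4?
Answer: -2502/881 ≈ -2.8400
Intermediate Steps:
y(m) = 4 + m**2 (y(m) = m**2 + 4 = 4 + m**2)
L = 317 (L = 546 - (4 + 15**2) = 546 - (4 + 225) = 546 - 1*229 = 546 - 229 = 317)
(L + 2185)/(2819 - 3700) = (317 + 2185)/(2819 - 3700) = 2502/(-881) = 2502*(-1/881) = -2502/881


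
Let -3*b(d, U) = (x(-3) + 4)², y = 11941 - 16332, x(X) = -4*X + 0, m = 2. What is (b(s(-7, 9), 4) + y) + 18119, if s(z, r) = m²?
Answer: 40928/3 ≈ 13643.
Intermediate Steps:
x(X) = -4*X
y = -4391
s(z, r) = 4 (s(z, r) = 2² = 4)
b(d, U) = -256/3 (b(d, U) = -(-4*(-3) + 4)²/3 = -(12 + 4)²/3 = -⅓*16² = -⅓*256 = -256/3)
(b(s(-7, 9), 4) + y) + 18119 = (-256/3 - 4391) + 18119 = -13429/3 + 18119 = 40928/3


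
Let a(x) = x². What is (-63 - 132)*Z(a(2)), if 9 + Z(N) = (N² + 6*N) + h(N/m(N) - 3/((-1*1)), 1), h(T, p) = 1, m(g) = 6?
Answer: -6240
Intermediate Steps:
Z(N) = -8 + N² + 6*N (Z(N) = -9 + ((N² + 6*N) + 1) = -9 + (1 + N² + 6*N) = -8 + N² + 6*N)
(-63 - 132)*Z(a(2)) = (-63 - 132)*(-8 + (2²)² + 6*2²) = -195*(-8 + 4² + 6*4) = -195*(-8 + 16 + 24) = -195*32 = -6240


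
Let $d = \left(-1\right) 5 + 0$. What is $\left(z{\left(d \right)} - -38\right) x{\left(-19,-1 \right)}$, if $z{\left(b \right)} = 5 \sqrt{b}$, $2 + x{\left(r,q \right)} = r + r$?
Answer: $-1520 - 200 i \sqrt{5} \approx -1520.0 - 447.21 i$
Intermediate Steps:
$x{\left(r,q \right)} = -2 + 2 r$ ($x{\left(r,q \right)} = -2 + \left(r + r\right) = -2 + 2 r$)
$d = -5$ ($d = -5 + 0 = -5$)
$\left(z{\left(d \right)} - -38\right) x{\left(-19,-1 \right)} = \left(5 \sqrt{-5} - -38\right) \left(-2 + 2 \left(-19\right)\right) = \left(5 i \sqrt{5} + 38\right) \left(-2 - 38\right) = \left(5 i \sqrt{5} + 38\right) \left(-40\right) = \left(38 + 5 i \sqrt{5}\right) \left(-40\right) = -1520 - 200 i \sqrt{5}$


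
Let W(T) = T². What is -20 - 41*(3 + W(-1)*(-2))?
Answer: -61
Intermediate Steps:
-20 - 41*(3 + W(-1)*(-2)) = -20 - 41*(3 + (-1)²*(-2)) = -20 - 41*(3 + 1*(-2)) = -20 - 41*(3 - 2) = -20 - 41*1 = -20 - 41 = -61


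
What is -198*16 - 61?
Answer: -3229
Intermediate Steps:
-198*16 - 61 = -66*48 - 61 = -3168 - 61 = -3229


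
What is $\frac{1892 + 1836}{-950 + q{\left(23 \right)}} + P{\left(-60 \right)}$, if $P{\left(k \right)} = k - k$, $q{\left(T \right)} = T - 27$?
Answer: $- \frac{1864}{477} \approx -3.9078$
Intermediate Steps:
$q{\left(T \right)} = -27 + T$
$P{\left(k \right)} = 0$
$\frac{1892 + 1836}{-950 + q{\left(23 \right)}} + P{\left(-60 \right)} = \frac{1892 + 1836}{-950 + \left(-27 + 23\right)} + 0 = \frac{3728}{-950 - 4} + 0 = \frac{3728}{-954} + 0 = 3728 \left(- \frac{1}{954}\right) + 0 = - \frac{1864}{477} + 0 = - \frac{1864}{477}$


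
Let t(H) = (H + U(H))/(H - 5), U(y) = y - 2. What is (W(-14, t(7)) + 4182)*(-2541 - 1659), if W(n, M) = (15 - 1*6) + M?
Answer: -17627400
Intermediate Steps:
U(y) = -2 + y
t(H) = (-2 + 2*H)/(-5 + H) (t(H) = (H + (-2 + H))/(H - 5) = (-2 + 2*H)/(-5 + H))
W(n, M) = 9 + M (W(n, M) = (15 - 6) + M = 9 + M)
(W(-14, t(7)) + 4182)*(-2541 - 1659) = ((9 + 2*(-1 + 7)/(-5 + 7)) + 4182)*(-2541 - 1659) = ((9 + 2*6/2) + 4182)*(-4200) = ((9 + 2*(1/2)*6) + 4182)*(-4200) = ((9 + 6) + 4182)*(-4200) = (15 + 4182)*(-4200) = 4197*(-4200) = -17627400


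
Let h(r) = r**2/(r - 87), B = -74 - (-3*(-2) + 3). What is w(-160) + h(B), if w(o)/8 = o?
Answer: -224489/170 ≈ -1320.5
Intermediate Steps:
w(o) = 8*o
B = -83 (B = -74 - (6 + 3) = -74 - 1*9 = -74 - 9 = -83)
h(r) = r**2/(-87 + r)
w(-160) + h(B) = 8*(-160) + (-83)**2/(-87 - 83) = -1280 + 6889/(-170) = -1280 + 6889*(-1/170) = -1280 - 6889/170 = -224489/170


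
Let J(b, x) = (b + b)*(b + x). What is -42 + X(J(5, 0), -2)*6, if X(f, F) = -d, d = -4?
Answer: -18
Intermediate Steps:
J(b, x) = 2*b*(b + x) (J(b, x) = (2*b)*(b + x) = 2*b*(b + x))
X(f, F) = 4 (X(f, F) = -1*(-4) = 4)
-42 + X(J(5, 0), -2)*6 = -42 + 4*6 = -42 + 24 = -18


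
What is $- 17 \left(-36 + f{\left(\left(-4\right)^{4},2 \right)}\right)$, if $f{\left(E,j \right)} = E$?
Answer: $-3740$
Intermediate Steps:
$- 17 \left(-36 + f{\left(\left(-4\right)^{4},2 \right)}\right) = - 17 \left(-36 + \left(-4\right)^{4}\right) = - 17 \left(-36 + 256\right) = \left(-17\right) 220 = -3740$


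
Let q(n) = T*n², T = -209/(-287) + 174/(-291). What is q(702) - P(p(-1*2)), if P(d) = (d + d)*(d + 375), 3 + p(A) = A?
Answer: 1890404408/27839 ≈ 67905.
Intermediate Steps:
p(A) = -3 + A
P(d) = 2*d*(375 + d) (P(d) = (2*d)*(375 + d) = 2*d*(375 + d))
T = 3627/27839 (T = -209*(-1/287) + 174*(-1/291) = 209/287 - 58/97 = 3627/27839 ≈ 0.13028)
q(n) = 3627*n²/27839
q(702) - P(p(-1*2)) = (3627/27839)*702² - 2*(-3 - 1*2)*(375 + (-3 - 1*2)) = (3627/27839)*492804 - 2*(-3 - 2)*(375 + (-3 - 2)) = 1787400108/27839 - 2*(-5)*(375 - 5) = 1787400108/27839 - 2*(-5)*370 = 1787400108/27839 - 1*(-3700) = 1787400108/27839 + 3700 = 1890404408/27839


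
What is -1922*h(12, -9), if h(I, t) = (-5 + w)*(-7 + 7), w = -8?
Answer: 0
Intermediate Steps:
h(I, t) = 0 (h(I, t) = (-5 - 8)*(-7 + 7) = -13*0 = 0)
-1922*h(12, -9) = -1922*0 = 0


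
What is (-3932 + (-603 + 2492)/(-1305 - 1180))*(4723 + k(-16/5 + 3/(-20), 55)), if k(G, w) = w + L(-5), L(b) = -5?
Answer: -46646094657/2485 ≈ -1.8771e+7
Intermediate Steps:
k(G, w) = -5 + w (k(G, w) = w - 5 = -5 + w)
(-3932 + (-603 + 2492)/(-1305 - 1180))*(4723 + k(-16/5 + 3/(-20), 55)) = (-3932 + (-603 + 2492)/(-1305 - 1180))*(4723 + (-5 + 55)) = (-3932 + 1889/(-2485))*(4723 + 50) = (-3932 + 1889*(-1/2485))*4773 = (-3932 - 1889/2485)*4773 = -9772909/2485*4773 = -46646094657/2485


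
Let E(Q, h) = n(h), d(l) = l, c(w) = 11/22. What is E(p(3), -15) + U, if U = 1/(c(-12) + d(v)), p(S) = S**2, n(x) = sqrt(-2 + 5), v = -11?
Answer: -2/21 + sqrt(3) ≈ 1.6368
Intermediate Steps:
c(w) = 1/2 (c(w) = 11*(1/22) = 1/2)
n(x) = sqrt(3)
E(Q, h) = sqrt(3)
U = -2/21 (U = 1/(1/2 - 11) = 1/(-21/2) = -2/21 ≈ -0.095238)
E(p(3), -15) + U = sqrt(3) - 2/21 = -2/21 + sqrt(3)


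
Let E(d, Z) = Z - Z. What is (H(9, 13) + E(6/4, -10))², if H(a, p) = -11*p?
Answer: 20449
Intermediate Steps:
E(d, Z) = 0
(H(9, 13) + E(6/4, -10))² = (-11*13 + 0)² = (-143 + 0)² = (-143)² = 20449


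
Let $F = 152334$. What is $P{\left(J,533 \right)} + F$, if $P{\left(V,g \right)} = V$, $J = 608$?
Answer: $152942$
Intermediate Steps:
$P{\left(J,533 \right)} + F = 608 + 152334 = 152942$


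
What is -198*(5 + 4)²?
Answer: -16038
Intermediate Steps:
-198*(5 + 4)² = -198*9² = -198*81 = -16038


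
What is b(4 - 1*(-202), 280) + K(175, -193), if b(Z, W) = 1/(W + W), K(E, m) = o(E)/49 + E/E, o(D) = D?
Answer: 2561/560 ≈ 4.5732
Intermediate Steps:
K(E, m) = 1 + E/49 (K(E, m) = E/49 + E/E = E*(1/49) + 1 = E/49 + 1 = 1 + E/49)
b(Z, W) = 1/(2*W)
b(4 - 1*(-202), 280) + K(175, -193) = (½)/280 + (1 + (1/49)*175) = (½)*(1/280) + (1 + 25/7) = 1/560 + 32/7 = 2561/560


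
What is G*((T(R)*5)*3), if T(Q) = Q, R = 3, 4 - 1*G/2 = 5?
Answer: -90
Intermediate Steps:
G = -2 (G = 8 - 2*5 = 8 - 10 = -2)
G*((T(R)*5)*3) = -2*3*5*3 = -30*3 = -2*45 = -90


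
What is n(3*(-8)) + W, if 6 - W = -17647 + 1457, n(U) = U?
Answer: 16172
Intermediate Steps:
W = 16196 (W = 6 - (-17647 + 1457) = 6 - 1*(-16190) = 6 + 16190 = 16196)
n(3*(-8)) + W = 3*(-8) + 16196 = -24 + 16196 = 16172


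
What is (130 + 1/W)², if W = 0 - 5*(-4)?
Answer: 6765201/400 ≈ 16913.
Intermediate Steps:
W = 20 (W = 0 + 20 = 20)
(130 + 1/W)² = (130 + 1/20)² = (2601/20)² = 6765201/400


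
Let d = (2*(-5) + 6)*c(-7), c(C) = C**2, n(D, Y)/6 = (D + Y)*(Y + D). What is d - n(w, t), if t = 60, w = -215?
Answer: -144346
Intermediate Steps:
n(D, Y) = 6*(D + Y)**2 (n(D, Y) = 6*((D + Y)*(Y + D)) = 6*((D + Y)*(D + Y)) = 6*(D + Y)**2)
d = -196 (d = (2*(-5) + 6)*(-7)**2 = (-10 + 6)*49 = -4*49 = -196)
d - n(w, t) = -196 - 6*(-215 + 60)**2 = -196 - 6*(-155)**2 = -196 - 6*24025 = -196 - 1*144150 = -196 - 144150 = -144346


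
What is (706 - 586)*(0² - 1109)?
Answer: -133080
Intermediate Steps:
(706 - 586)*(0² - 1109) = 120*(0 - 1109) = 120*(-1109) = -133080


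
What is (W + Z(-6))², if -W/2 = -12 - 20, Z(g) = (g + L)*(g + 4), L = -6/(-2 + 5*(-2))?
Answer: 5625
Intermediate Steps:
L = ½ (L = -6/(-2 - 10) = -6/(-12) = -6*(-1/12) = ½ ≈ 0.50000)
Z(g) = (½ + g)*(4 + g) (Z(g) = (g + ½)*(g + 4) = (½ + g)*(4 + g))
W = 64 (W = -2*(-12 - 20) = -2*(-32) = 64)
(W + Z(-6))² = (64 + (2 + (-6)² + (9/2)*(-6)))² = (64 + (2 + 36 - 27))² = (64 + 11)² = 75² = 5625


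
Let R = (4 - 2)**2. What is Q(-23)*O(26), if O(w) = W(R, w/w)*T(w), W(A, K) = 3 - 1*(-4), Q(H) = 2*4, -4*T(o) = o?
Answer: -364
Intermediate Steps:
T(o) = -o/4
R = 4 (R = 2**2 = 4)
Q(H) = 8
W(A, K) = 7 (W(A, K) = 3 + 4 = 7)
O(w) = -7*w/4 (O(w) = 7*(-w/4) = -7*w/4)
Q(-23)*O(26) = 8*(-7/4*26) = 8*(-91/2) = -364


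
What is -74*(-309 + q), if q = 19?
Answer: 21460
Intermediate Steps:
-74*(-309 + q) = -74*(-309 + 19) = -74*(-290) = 21460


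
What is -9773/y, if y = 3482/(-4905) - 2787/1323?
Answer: 782963895/225641 ≈ 3470.0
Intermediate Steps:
y = -225641/80115 (y = 3482*(-1/4905) - 2787*1/1323 = -3482/4905 - 929/441 = -225641/80115 ≈ -2.8165)
-9773/y = -9773/(-225641/80115) = -9773*(-80115/225641) = 782963895/225641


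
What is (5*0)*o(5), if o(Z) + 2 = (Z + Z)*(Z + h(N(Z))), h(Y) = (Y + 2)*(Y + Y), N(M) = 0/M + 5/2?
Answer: 0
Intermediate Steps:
N(M) = 5/2 (N(M) = 0 + 5*(½) = 0 + 5/2 = 5/2)
h(Y) = 2*Y*(2 + Y) (h(Y) = (2 + Y)*(2*Y) = 2*Y*(2 + Y))
o(Z) = -2 + 2*Z*(45/2 + Z) (o(Z) = -2 + (Z + Z)*(Z + 2*(5/2)*(2 + 5/2)) = -2 + (2*Z)*(Z + 2*(5/2)*(9/2)) = -2 + (2*Z)*(Z + 45/2) = -2 + (2*Z)*(45/2 + Z) = -2 + 2*Z*(45/2 + Z))
(5*0)*o(5) = (5*0)*(-2 + 2*5² + 45*5) = 0*(-2 + 2*25 + 225) = 0*(-2 + 50 + 225) = 0*273 = 0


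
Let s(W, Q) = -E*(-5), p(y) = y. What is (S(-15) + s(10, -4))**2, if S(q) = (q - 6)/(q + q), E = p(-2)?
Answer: 8649/100 ≈ 86.490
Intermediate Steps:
E = -2
S(q) = (-6 + q)/(2*q) (S(q) = (-6 + q)/((2*q)) = (-6 + q)*(1/(2*q)) = (-6 + q)/(2*q))
s(W, Q) = -10 (s(W, Q) = -1*(-2)*(-5) = 2*(-5) = -10)
(S(-15) + s(10, -4))**2 = ((1/2)*(-6 - 15)/(-15) - 10)**2 = ((1/2)*(-1/15)*(-21) - 10)**2 = (7/10 - 10)**2 = (-93/10)**2 = 8649/100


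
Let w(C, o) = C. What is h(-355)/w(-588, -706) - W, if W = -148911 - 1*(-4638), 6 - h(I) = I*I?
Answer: 84958543/588 ≈ 1.4449e+5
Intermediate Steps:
h(I) = 6 - I² (h(I) = 6 - I*I = 6 - I²)
W = -144273 (W = -148911 + 4638 = -144273)
h(-355)/w(-588, -706) - W = (6 - 1*(-355)²)/(-588) - 1*(-144273) = (6 - 1*126025)*(-1/588) + 144273 = (6 - 126025)*(-1/588) + 144273 = -126019*(-1/588) + 144273 = 126019/588 + 144273 = 84958543/588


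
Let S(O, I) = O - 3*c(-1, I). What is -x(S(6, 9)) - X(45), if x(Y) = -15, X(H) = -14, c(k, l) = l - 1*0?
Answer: 29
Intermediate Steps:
c(k, l) = l (c(k, l) = l + 0 = l)
S(O, I) = O - 3*I
-x(S(6, 9)) - X(45) = -1*(-15) - 1*(-14) = 15 + 14 = 29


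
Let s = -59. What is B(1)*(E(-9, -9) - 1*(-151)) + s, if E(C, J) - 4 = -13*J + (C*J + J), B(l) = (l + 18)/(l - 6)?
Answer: -6831/5 ≈ -1366.2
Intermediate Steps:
B(l) = (18 + l)/(-6 + l)
E(C, J) = 4 - 12*J + C*J (E(C, J) = 4 + (-13*J + (C*J + J)) = 4 + (-13*J + (J + C*J)) = 4 + (-12*J + C*J) = 4 - 12*J + C*J)
B(1)*(E(-9, -9) - 1*(-151)) + s = ((18 + 1)/(-6 + 1))*((4 - 12*(-9) - 9*(-9)) - 1*(-151)) - 59 = (19/(-5))*((4 + 108 + 81) + 151) - 59 = (-⅕*19)*(193 + 151) - 59 = -19/5*344 - 59 = -6536/5 - 59 = -6831/5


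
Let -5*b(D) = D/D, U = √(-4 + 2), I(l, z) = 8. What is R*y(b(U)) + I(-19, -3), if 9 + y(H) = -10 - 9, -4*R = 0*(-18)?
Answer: 8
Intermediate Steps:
R = 0 (R = -0*(-18) = -¼*0 = 0)
U = I*√2 (U = √(-2) = I*√2 ≈ 1.4142*I)
b(D) = -⅕ (b(D) = -D/(5*D) = -⅕*1 = -⅕)
y(H) = -28 (y(H) = -9 + (-10 - 9) = -9 - 19 = -28)
R*y(b(U)) + I(-19, -3) = 0*(-28) + 8 = 0 + 8 = 8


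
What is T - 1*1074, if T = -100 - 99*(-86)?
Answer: 7340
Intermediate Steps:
T = 8414 (T = -100 + 8514 = 8414)
T - 1*1074 = 8414 - 1*1074 = 8414 - 1074 = 7340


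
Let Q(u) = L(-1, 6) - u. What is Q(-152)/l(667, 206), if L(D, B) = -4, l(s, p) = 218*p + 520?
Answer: 37/11357 ≈ 0.0032579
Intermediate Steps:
l(s, p) = 520 + 218*p
Q(u) = -4 - u
Q(-152)/l(667, 206) = (-4 - 1*(-152))/(520 + 218*206) = (-4 + 152)/(520 + 44908) = 148/45428 = 148*(1/45428) = 37/11357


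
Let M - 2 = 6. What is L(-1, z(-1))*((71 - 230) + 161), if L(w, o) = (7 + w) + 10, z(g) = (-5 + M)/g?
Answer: 32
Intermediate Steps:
M = 8 (M = 2 + 6 = 8)
z(g) = 3/g (z(g) = (-5 + 8)/g = 3/g)
L(w, o) = 17 + w
L(-1, z(-1))*((71 - 230) + 161) = (17 - 1)*((71 - 230) + 161) = 16*(-159 + 161) = 16*2 = 32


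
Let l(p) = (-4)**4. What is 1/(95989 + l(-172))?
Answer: 1/96245 ≈ 1.0390e-5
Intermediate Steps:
l(p) = 256
1/(95989 + l(-172)) = 1/(95989 + 256) = 1/96245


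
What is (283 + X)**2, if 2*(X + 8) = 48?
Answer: 89401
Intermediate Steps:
X = 16 (X = -8 + (1/2)*48 = -8 + 24 = 16)
(283 + X)**2 = (283 + 16)**2 = 299**2 = 89401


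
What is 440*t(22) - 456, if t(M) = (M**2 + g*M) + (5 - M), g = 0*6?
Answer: 205024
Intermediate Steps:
g = 0
t(M) = 5 + M**2 - M (t(M) = (M**2 + 0*M) + (5 - M) = (M**2 + 0) + (5 - M) = M**2 + (5 - M) = 5 + M**2 - M)
440*t(22) - 456 = 440*(5 + 22**2 - 1*22) - 456 = 440*(5 + 484 - 22) - 456 = 440*467 - 456 = 205480 - 456 = 205024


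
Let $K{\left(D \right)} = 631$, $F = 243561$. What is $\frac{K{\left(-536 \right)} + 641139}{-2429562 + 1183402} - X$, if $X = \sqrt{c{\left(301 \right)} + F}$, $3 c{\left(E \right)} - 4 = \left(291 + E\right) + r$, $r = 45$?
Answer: $- \frac{64177}{124616} - \frac{22 \sqrt{4533}}{3} \approx -494.25$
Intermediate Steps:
$c{\left(E \right)} = \frac{340}{3} + \frac{E}{3}$ ($c{\left(E \right)} = \frac{4}{3} + \frac{\left(291 + E\right) + 45}{3} = \frac{4}{3} + \frac{336 + E}{3} = \frac{4}{3} + \left(112 + \frac{E}{3}\right) = \frac{340}{3} + \frac{E}{3}$)
$X = \frac{22 \sqrt{4533}}{3}$ ($X = \sqrt{\left(\frac{340}{3} + \frac{1}{3} \cdot 301\right) + 243561} = \sqrt{\left(\frac{340}{3} + \frac{301}{3}\right) + 243561} = \sqrt{\frac{641}{3} + 243561} = \sqrt{\frac{731324}{3}} = \frac{22 \sqrt{4533}}{3} \approx 493.74$)
$\frac{K{\left(-536 \right)} + 641139}{-2429562 + 1183402} - X = \frac{631 + 641139}{-2429562 + 1183402} - \frac{22 \sqrt{4533}}{3} = \frac{641770}{-1246160} - \frac{22 \sqrt{4533}}{3} = 641770 \left(- \frac{1}{1246160}\right) - \frac{22 \sqrt{4533}}{3} = - \frac{64177}{124616} - \frac{22 \sqrt{4533}}{3}$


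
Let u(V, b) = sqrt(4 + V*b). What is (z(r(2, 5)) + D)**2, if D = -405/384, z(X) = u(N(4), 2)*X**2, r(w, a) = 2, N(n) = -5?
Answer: (135 - 512*I*sqrt(6))**2/16384 ≈ -94.888 - 20.668*I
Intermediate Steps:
z(X) = I*sqrt(6)*X**2 (z(X) = sqrt(4 - 5*2)*X**2 = sqrt(4 - 10)*X**2 = sqrt(-6)*X**2 = (I*sqrt(6))*X**2 = I*sqrt(6)*X**2)
D = -135/128 (D = -405*1/384 = -135/128 ≈ -1.0547)
(z(r(2, 5)) + D)**2 = (I*sqrt(6)*2**2 - 135/128)**2 = (I*sqrt(6)*4 - 135/128)**2 = (4*I*sqrt(6) - 135/128)**2 = (-135/128 + 4*I*sqrt(6))**2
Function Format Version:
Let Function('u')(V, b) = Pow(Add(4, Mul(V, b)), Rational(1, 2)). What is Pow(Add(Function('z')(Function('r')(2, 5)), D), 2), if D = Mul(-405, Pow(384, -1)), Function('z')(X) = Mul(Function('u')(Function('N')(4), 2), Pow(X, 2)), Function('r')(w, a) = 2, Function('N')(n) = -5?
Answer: Mul(Rational(1, 16384), Pow(Add(135, Mul(-512, I, Pow(6, Rational(1, 2)))), 2)) ≈ Add(-94.888, Mul(-20.668, I))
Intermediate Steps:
Function('z')(X) = Mul(I, Pow(6, Rational(1, 2)), Pow(X, 2)) (Function('z')(X) = Mul(Pow(Add(4, Mul(-5, 2)), Rational(1, 2)), Pow(X, 2)) = Mul(Pow(Add(4, -10), Rational(1, 2)), Pow(X, 2)) = Mul(Pow(-6, Rational(1, 2)), Pow(X, 2)) = Mul(Mul(I, Pow(6, Rational(1, 2))), Pow(X, 2)) = Mul(I, Pow(6, Rational(1, 2)), Pow(X, 2)))
D = Rational(-135, 128) (D = Mul(-405, Rational(1, 384)) = Rational(-135, 128) ≈ -1.0547)
Pow(Add(Function('z')(Function('r')(2, 5)), D), 2) = Pow(Add(Mul(I, Pow(6, Rational(1, 2)), Pow(2, 2)), Rational(-135, 128)), 2) = Pow(Add(Mul(I, Pow(6, Rational(1, 2)), 4), Rational(-135, 128)), 2) = Pow(Add(Mul(4, I, Pow(6, Rational(1, 2))), Rational(-135, 128)), 2) = Pow(Add(Rational(-135, 128), Mul(4, I, Pow(6, Rational(1, 2)))), 2)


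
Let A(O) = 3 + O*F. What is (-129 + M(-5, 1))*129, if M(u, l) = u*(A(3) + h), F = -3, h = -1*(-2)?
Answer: -14061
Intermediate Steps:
h = 2
A(O) = 3 - 3*O (A(O) = 3 + O*(-3) = 3 - 3*O)
M(u, l) = -4*u (M(u, l) = u*((3 - 3*3) + 2) = u*((3 - 9) + 2) = u*(-6 + 2) = u*(-4) = -4*u)
(-129 + M(-5, 1))*129 = (-129 - 4*(-5))*129 = (-129 + 20)*129 = -109*129 = -14061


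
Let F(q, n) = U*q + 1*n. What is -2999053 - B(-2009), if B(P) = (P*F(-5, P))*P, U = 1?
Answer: 8125668081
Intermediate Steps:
F(q, n) = n + q (F(q, n) = 1*q + 1*n = q + n = n + q)
B(P) = P**2*(-5 + P) (B(P) = (P*(P - 5))*P = (P*(-5 + P))*P = P**2*(-5 + P))
-2999053 - B(-2009) = -2999053 - (-2009)**2*(-5 - 2009) = -2999053 - 4036081*(-2014) = -2999053 - 1*(-8128667134) = -2999053 + 8128667134 = 8125668081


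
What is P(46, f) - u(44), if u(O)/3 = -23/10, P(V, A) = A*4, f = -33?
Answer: -1251/10 ≈ -125.10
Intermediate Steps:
P(V, A) = 4*A
u(O) = -69/10 (u(O) = 3*(-23/10) = -69/10)
P(46, f) - u(44) = 4*(-33) - 1*(-69/10) = -132 + 69/10 = -1251/10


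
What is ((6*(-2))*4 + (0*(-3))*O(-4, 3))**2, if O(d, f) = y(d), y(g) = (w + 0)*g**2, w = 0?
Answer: 2304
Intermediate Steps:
y(g) = 0 (y(g) = (0 + 0)*g**2 = 0*g**2 = 0)
O(d, f) = 0
((6*(-2))*4 + (0*(-3))*O(-4, 3))**2 = ((6*(-2))*4 + (0*(-3))*0)**2 = (-12*4 + 0*0)**2 = (-48 + 0)**2 = (-48)**2 = 2304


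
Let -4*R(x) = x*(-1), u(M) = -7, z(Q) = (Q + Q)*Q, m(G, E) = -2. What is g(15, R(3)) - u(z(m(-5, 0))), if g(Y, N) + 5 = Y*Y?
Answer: 227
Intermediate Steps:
z(Q) = 2*Q² (z(Q) = (2*Q)*Q = 2*Q²)
R(x) = x/4 (R(x) = -x*(-1)/4 = -(-1)*x/4 = x/4)
g(Y, N) = -5 + Y² (g(Y, N) = -5 + Y*Y = -5 + Y²)
g(15, R(3)) - u(z(m(-5, 0))) = (-5 + 15²) - 1*(-7) = (-5 + 225) + 7 = 220 + 7 = 227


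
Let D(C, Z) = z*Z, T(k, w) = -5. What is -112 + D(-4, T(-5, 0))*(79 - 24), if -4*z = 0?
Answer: -112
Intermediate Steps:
z = 0 (z = -¼*0 = 0)
D(C, Z) = 0 (D(C, Z) = 0*Z = 0)
-112 + D(-4, T(-5, 0))*(79 - 24) = -112 + 0*(79 - 24) = -112 + 0*55 = -112 + 0 = -112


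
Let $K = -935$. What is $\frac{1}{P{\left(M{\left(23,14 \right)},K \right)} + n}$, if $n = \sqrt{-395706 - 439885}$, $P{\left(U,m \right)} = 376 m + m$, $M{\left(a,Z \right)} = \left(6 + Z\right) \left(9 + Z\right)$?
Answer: $- \frac{352495}{124253560616} - \frac{i \sqrt{835591}}{124253560616} \approx -2.8369 \cdot 10^{-6} - 7.3568 \cdot 10^{-9} i$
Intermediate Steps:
$P{\left(U,m \right)} = 377 m$
$n = i \sqrt{835591}$ ($n = \sqrt{-835591} = i \sqrt{835591} \approx 914.11 i$)
$\frac{1}{P{\left(M{\left(23,14 \right)},K \right)} + n} = \frac{1}{377 \left(-935\right) + i \sqrt{835591}} = \frac{1}{-352495 + i \sqrt{835591}}$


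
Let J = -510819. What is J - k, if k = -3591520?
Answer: 3080701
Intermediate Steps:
J - k = -510819 - 1*(-3591520) = -510819 + 3591520 = 3080701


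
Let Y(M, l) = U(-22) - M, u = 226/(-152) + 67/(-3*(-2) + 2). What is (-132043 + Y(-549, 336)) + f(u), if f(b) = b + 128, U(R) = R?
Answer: -19969929/152 ≈ -1.3138e+5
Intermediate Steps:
u = 1047/152 (u = 226*(-1/152) + 67/(6 + 2) = -113/76 + 67/8 = 1047/152 ≈ 6.8882)
f(b) = 128 + b
Y(M, l) = -22 - M
(-132043 + Y(-549, 336)) + f(u) = (-132043 + (-22 - 1*(-549))) + (128 + 1047/152) = (-132043 + (-22 + 549)) + 20503/152 = (-132043 + 527) + 20503/152 = -131516 + 20503/152 = -19969929/152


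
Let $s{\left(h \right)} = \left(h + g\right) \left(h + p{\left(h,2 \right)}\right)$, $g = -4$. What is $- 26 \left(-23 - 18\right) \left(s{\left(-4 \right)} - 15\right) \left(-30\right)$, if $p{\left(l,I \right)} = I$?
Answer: $-31980$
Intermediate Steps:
$s{\left(h \right)} = \left(-4 + h\right) \left(2 + h\right)$ ($s{\left(h \right)} = \left(h - 4\right) \left(h + 2\right) = \left(-4 + h\right) \left(2 + h\right)$)
$- 26 \left(-23 - 18\right) \left(s{\left(-4 \right)} - 15\right) \left(-30\right) = - 26 \left(-23 - 18\right) \left(\left(-8 + \left(-4\right)^{2} - -8\right) - 15\right) \left(-30\right) = - 26 \left(- 41 \left(\left(-8 + 16 + 8\right) - 15\right)\right) \left(-30\right) = - 26 \left(- 41 \left(16 - 15\right)\right) \left(-30\right) = - 26 \left(\left(-41\right) 1\right) \left(-30\right) = \left(-26\right) \left(-41\right) \left(-30\right) = 1066 \left(-30\right) = -31980$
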